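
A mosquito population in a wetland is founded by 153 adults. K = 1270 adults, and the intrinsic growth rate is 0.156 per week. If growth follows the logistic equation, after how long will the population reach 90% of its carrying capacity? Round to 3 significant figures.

A = (K − N₀)/N₀ = (1270 − 153)/153 = 7.3007.
Solve 1270/(1 + 7.3007·e^(−0.156t)) = 1143: 1 + 7.3007·e^(−0.156t) = 1.1111, so e^(−0.156t) = 0.0152193.
−0.156·t = ln(0.0152193) = -4.1852, so t = 4.1852/0.156 = 26.828.

26.8 weeks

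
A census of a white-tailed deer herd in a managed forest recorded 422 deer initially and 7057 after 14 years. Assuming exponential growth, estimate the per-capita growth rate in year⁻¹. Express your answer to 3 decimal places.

0.201 per year

From N(t) = N₀·e^(rt): e^(r·14) = 7057/422 = 16.723.
r·14 = ln(16.723) = 2.8168, so r = 2.8168/14 = 0.2012.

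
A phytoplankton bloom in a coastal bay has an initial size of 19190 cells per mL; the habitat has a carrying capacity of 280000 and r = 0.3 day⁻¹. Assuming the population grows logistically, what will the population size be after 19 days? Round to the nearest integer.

A = (K − N₀)/N₀ = (280000 − 19190)/19190 = 13.591.
N(t) = K/(1 + A·e^(−rt)) = 280000/(1 + 13.591×e^(−0.3×19)).
e^(−5.7) = 0.003346; denominator = 1 + 13.591×0.003346 = 1.0455.
N = 280000/1.0455 = 267821.

267821 cells per mL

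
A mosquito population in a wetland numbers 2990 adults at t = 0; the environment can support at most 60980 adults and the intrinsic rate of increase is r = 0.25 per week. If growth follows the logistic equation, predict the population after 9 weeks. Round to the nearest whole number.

A = (K − N₀)/N₀ = (60980 − 2990)/2990 = 19.395.
N(t) = K/(1 + A·e^(−rt)) = 60980/(1 + 19.395×e^(−0.25×9)).
e^(−2.25) = 0.1054; denominator = 1 + 19.395×0.1054 = 3.0442.
N = 60980/3.0442 = 20031.7.

20032 adults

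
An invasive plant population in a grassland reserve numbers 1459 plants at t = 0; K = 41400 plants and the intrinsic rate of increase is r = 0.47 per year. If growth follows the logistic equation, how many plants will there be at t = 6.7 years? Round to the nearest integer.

A = (K − N₀)/N₀ = (41400 − 1459)/1459 = 27.376.
N(t) = K/(1 + A·e^(−rt)) = 41400/(1 + 27.376×e^(−0.47×6.7)).
e^(−3.149) = 0.042895; denominator = 1 + 27.376×0.042895 = 2.1743.
N = 41400/2.1743 = 19040.8.

19041 plants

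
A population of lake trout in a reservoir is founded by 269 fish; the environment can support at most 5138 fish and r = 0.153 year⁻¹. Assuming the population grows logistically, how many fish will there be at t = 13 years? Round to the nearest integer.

1478 fish

A = (K − N₀)/N₀ = (5138 − 269)/269 = 18.1.
N(t) = K/(1 + A·e^(−rt)) = 5138/(1 + 18.1×e^(−0.153×13)).
e^(−1.989) = 0.13683; denominator = 1 + 18.1×0.13683 = 3.4767.
N = 5138/3.4767 = 1477.83.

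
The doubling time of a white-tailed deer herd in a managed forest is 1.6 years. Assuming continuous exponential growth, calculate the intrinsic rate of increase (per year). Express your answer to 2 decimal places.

r = ln(2)/t_d = 0.6931/1.6 = 0.43322.

0.43 per year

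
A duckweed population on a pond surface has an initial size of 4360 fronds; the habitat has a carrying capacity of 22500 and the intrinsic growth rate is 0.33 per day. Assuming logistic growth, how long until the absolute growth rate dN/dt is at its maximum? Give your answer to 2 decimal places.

Logistic growth is fastest at N = K/2 = 11250.
A = (K − N₀)/N₀ = 4.1606. Set K/(1 + A·e^(−rt)) = K/2 → A·e^(−rt) = 1.
e^(−0.33t) = 1/4.1606 = 0.240353, so t = ln(4.1606)/0.33 = 1.4256/0.33 = 4.3201.

4.32 days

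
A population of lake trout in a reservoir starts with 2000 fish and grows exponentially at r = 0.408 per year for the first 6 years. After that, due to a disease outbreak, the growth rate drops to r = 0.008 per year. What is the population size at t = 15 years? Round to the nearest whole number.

Phase 1: N(6) = 2000·e^(0.408×6) = 2000·e^2.448 = 23130.4.
Phase 2 runs for 15 − 6 = 9 years at r = 0.008.
N(15) = 23130.4·e^(0.008×9) = 23130.4·e^0.072 = 24857.2.

24857 fish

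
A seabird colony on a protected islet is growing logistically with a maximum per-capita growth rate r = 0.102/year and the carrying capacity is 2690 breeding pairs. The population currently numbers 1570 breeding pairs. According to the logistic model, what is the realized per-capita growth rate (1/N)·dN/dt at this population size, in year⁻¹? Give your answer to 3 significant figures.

0.0425 per year

(1/N)·dN/dt = r(1 − N/K) = 0.102 × (1 − 1570/2690).
= 0.102 × 0.41636 = 0.042468.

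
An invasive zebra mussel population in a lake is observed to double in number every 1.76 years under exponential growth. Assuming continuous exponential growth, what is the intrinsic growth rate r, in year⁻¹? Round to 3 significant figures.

r = ln(2)/t_d = 0.6931/1.76 = 0.39383.

0.394 per year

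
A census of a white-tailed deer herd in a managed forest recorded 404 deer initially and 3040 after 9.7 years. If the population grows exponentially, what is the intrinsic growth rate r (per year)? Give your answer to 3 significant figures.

From N(t) = N₀·e^(rt): e^(r·9.7) = 3040/404 = 7.5248.
r·9.7 = ln(7.5248) = 2.0182, so r = 2.0182/9.7 = 0.20806.

0.208 per year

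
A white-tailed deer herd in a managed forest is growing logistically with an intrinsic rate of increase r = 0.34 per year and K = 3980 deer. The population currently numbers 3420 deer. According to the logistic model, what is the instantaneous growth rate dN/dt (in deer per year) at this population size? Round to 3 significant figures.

dN/dt = rN(1 − N/K) = 0.34 × 3420 × (1 − 3420/3980).
1 − 3420/3980 = 0.1407; dN/dt = 0.34 × 3420 × 0.1407 = 163.61.

164 deer per year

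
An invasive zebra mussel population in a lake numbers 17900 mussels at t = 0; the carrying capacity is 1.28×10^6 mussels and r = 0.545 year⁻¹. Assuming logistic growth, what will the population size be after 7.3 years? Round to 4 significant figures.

A = (K − N₀)/N₀ = (1.28×10^6 − 17900)/17900 = 70.508.
N(t) = K/(1 + A·e^(−rt)) = 1.28×10^6/(1 + 70.508×e^(−0.545×7.3)).
e^(−3.979) = 0.018714; denominator = 1 + 70.508×0.018714 = 2.3195.
N = 1.28×10^6/2.3195 = 551850.

551800 mussels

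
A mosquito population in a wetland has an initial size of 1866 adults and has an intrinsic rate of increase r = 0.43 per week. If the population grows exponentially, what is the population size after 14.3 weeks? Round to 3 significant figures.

874000 adults

N(t) = N₀·e^(rt) = 1866 × e^(0.43×14.3) = 1866 × e^6.149.
e^6.149 ≈ 468.25, so N ≈ 1866 × 468.25 = 873752.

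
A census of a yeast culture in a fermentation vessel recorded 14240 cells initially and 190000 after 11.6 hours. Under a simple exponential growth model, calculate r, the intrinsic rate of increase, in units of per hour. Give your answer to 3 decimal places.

0.223 per hour

From N(t) = N₀·e^(rt): e^(r·11.6) = 190000/14240 = 13.343.
r·11.6 = ln(13.343) = 2.591, so r = 2.591/11.6 = 0.22336.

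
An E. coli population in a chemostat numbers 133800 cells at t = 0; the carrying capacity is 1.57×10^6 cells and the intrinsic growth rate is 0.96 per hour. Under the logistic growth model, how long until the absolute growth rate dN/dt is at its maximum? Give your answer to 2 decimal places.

Logistic growth is fastest at N = K/2 = 785000.
A = (K − N₀)/N₀ = 10.734. Set K/(1 + A·e^(−rt)) = K/2 → A·e^(−rt) = 1.
e^(−0.96t) = 1/10.734 = 0.0931625, so t = ln(10.734)/0.96 = 2.3734/0.96 = 2.4723.

2.47 hours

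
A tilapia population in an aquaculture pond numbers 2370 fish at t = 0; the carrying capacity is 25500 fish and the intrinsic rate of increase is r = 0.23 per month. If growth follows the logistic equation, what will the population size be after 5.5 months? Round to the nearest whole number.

6792 fish

A = (K − N₀)/N₀ = (25500 − 2370)/2370 = 9.7595.
N(t) = K/(1 + A·e^(−rt)) = 25500/(1 + 9.7595×e^(−0.23×5.5)).
e^(−1.265) = 0.28224; denominator = 1 + 9.7595×0.28224 = 3.7545.
N = 25500/3.7545 = 6791.83.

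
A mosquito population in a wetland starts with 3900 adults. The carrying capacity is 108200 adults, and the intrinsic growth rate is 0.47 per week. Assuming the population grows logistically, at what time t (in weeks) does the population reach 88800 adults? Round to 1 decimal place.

10.2 weeks

A = (K − N₀)/N₀ = (108200 − 3900)/3900 = 26.744.
Solve 108200/(1 + 26.744·e^(−0.47t)) = 88800: 1 + 26.744·e^(−0.47t) = 1.2185, so e^(−0.47t) = 0.008169.
−0.47·t = ln(0.008169) = -4.8074, so t = 4.8074/0.47 = 10.229.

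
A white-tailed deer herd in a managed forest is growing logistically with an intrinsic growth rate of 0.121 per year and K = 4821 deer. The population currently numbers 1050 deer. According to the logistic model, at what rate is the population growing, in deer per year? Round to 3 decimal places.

99.379 deer per year

dN/dt = rN(1 − N/K) = 0.121 × 1050 × (1 − 1050/4821).
1 − 1050/4821 = 0.7822; dN/dt = 0.121 × 1050 × 0.7822 = 99.379.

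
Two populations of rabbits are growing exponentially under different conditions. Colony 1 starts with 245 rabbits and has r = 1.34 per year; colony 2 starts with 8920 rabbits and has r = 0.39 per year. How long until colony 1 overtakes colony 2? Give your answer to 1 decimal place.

3.8 years

Set 245·e^(1.34t) = 8920·e^(0.39t).
e^((1.34 − 0.39)t) = 8920/245 → e^(0.95·t) = 36.408.
0.95·t = ln(36.408) = 3.5948, so t = 3.5948/0.95 = 3.784.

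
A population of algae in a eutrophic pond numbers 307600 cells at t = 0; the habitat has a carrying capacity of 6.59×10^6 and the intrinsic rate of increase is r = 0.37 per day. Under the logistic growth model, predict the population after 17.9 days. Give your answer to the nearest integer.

6415796 cells

A = (K − N₀)/N₀ = (6.59×10^6 − 307600)/307600 = 20.424.
N(t) = K/(1 + A·e^(−rt)) = 6.59×10^6/(1 + 20.424×e^(−0.37×17.9)).
e^(−6.623) = 0.0013294; denominator = 1 + 20.424×0.0013294 = 1.0272.
N = 6.59×10^6/1.0272 = 6.415796×10^6.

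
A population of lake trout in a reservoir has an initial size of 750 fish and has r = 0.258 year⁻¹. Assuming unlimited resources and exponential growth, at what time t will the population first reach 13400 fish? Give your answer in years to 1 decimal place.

11.2 years

Set N₀·e^(rt) = 13400: e^(0.258·t) = 13400/750 = 17.867.
0.258·t = ln(17.867) = 2.8829, so t = 2.8829/0.258 = 11.174.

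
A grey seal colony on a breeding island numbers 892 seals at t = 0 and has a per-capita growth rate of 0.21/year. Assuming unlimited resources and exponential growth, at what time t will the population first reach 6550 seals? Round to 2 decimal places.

9.49 years

Set N₀·e^(rt) = 6550: e^(0.21·t) = 6550/892 = 7.343.
0.21·t = ln(7.343) = 1.9938, so t = 1.9938/0.21 = 9.4941.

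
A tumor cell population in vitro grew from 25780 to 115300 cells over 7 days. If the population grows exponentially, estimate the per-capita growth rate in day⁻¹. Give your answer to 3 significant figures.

From N(t) = N₀·e^(rt): e^(r·7) = 115300/25780 = 4.4725.
r·7 = ln(4.4725) = 1.4979, so r = 1.4979/7 = 0.21399.

0.214 per day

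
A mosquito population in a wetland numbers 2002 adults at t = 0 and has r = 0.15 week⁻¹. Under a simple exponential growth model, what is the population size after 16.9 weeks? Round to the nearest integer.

N(t) = N₀·e^(rt) = 2002 × e^(0.15×16.9) = 2002 × e^2.535.
e^2.535 ≈ 12.616, so N ≈ 2002 × 12.616 = 25258.1.

25258 adults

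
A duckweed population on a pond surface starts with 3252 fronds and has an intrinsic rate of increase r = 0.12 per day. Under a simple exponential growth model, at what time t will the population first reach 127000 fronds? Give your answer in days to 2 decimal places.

30.54 days

Set N₀·e^(rt) = 127000: e^(0.12·t) = 127000/3252 = 39.053.
0.12·t = ln(39.053) = 3.6649, so t = 3.6649/0.12 = 30.541.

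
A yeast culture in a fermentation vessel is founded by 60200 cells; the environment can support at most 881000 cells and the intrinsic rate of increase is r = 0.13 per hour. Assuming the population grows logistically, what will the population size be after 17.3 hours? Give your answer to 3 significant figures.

A = (K − N₀)/N₀ = (881000 − 60200)/60200 = 13.635.
N(t) = K/(1 + A·e^(−rt)) = 881000/(1 + 13.635×e^(−0.13×17.3)).
e^(−2.249) = 0.1055; denominator = 1 + 13.635×0.1055 = 2.4385.
N = 881000/2.4385 = 361286.

361000 cells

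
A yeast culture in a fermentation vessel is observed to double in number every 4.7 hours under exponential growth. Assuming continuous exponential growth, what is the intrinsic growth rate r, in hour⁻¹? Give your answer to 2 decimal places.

0.15 per hour

r = ln(2)/t_d = 0.6931/4.7 = 0.14748.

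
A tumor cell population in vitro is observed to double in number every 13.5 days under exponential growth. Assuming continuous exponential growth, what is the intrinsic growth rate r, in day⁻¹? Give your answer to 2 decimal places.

0.05 per day

r = ln(2)/t_d = 0.6931/13.5 = 0.051344.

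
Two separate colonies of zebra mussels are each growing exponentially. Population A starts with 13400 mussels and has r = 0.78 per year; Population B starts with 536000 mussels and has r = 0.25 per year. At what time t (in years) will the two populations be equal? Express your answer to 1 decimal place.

7.0 years

Set 13400·e^(0.78t) = 536000·e^(0.25t).
e^((0.78 − 0.25)t) = 536000/13400 → e^(0.53·t) = 40.
0.53·t = ln(40) = 3.6889, so t = 3.6889/0.53 = 6.9601.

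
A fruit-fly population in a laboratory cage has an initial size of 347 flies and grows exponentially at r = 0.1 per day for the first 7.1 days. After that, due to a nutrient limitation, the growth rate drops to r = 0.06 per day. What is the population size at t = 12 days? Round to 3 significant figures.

Phase 1: N(7.1) = 347·e^(0.1×7.1) = 347·e^0.71 = 705.795.
Phase 2 runs for 12 − 7.1 = 4.9 days at r = 0.06.
N(12) = 705.795·e^(0.06×4.9) = 705.795·e^0.294 = 947.024.

947 flies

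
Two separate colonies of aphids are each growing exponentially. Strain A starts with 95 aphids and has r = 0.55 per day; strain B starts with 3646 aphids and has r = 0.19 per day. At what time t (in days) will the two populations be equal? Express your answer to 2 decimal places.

Set 95·e^(0.55t) = 3646·e^(0.19t).
e^((0.55 − 0.19)t) = 3646/95 → e^(0.36·t) = 38.379.
0.36·t = ln(38.379) = 3.6475, so t = 3.6475/0.36 = 10.132.

10.13 days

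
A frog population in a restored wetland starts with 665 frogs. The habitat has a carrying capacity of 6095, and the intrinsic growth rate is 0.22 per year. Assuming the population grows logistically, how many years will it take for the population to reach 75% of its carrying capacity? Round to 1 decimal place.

14.5 years

A = (K − N₀)/N₀ = (6095 − 665)/665 = 8.1654.
Solve 6095/(1 + 8.1654·e^(−0.22t)) = 4571.25: 1 + 8.1654·e^(−0.22t) = 1.3333, so e^(−0.22t) = 0.0408226.
−0.22·t = ln(0.0408226) = -3.1985, so t = 3.1985/0.22 = 14.539.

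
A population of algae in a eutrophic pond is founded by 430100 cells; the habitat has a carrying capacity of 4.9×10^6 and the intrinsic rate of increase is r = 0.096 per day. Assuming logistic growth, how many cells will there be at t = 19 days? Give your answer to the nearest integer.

A = (K − N₀)/N₀ = (4.9×10^6 − 430100)/430100 = 10.393.
N(t) = K/(1 + A·e^(−rt)) = 4.9×10^6/(1 + 10.393×e^(−0.096×19)).
e^(−1.824) = 0.16138; denominator = 1 + 10.393×0.16138 = 2.6772.
N = 4.9×10^6/2.6772 = 1.830296×10^6.

1830296 cells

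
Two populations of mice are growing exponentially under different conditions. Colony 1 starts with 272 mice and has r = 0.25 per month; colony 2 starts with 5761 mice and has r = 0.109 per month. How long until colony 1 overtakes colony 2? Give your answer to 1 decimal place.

21.7 months

Set 272·e^(0.25t) = 5761·e^(0.109t).
e^((0.25 − 0.109)t) = 5761/272 → e^(0.141·t) = 21.18.
0.141·t = ln(21.18) = 3.0531, so t = 3.0531/0.141 = 21.653.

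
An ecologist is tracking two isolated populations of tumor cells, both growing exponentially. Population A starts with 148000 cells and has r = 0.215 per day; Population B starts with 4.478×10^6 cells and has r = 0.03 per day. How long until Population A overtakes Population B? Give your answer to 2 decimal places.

Set 148000·e^(0.215t) = 4.478×10^6·e^(0.03t).
e^((0.215 − 0.03)t) = 4.478×10^6/148000 → e^(0.185·t) = 30.257.
0.185·t = ln(30.257) = 3.4097, so t = 3.4097/0.185 = 18.431.

18.43 days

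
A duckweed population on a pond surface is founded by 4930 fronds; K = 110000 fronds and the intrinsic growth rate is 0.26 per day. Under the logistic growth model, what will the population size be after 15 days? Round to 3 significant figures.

A = (K − N₀)/N₀ = (110000 − 4930)/4930 = 21.312.
N(t) = K/(1 + A·e^(−rt)) = 110000/(1 + 21.312×e^(−0.26×15)).
e^(−3.9) = 0.020242; denominator = 1 + 21.312×0.020242 = 1.4314.
N = 110000/1.4314 = 76847.7.

76800 fronds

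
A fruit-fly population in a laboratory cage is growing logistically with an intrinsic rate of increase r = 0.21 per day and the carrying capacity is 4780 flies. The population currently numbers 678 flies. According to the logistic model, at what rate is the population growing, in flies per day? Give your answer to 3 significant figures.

dN/dt = rN(1 − N/K) = 0.21 × 678 × (1 − 678/4780).
1 − 678/4780 = 0.85816; dN/dt = 0.21 × 678 × 0.85816 = 122.18.

122 flies per day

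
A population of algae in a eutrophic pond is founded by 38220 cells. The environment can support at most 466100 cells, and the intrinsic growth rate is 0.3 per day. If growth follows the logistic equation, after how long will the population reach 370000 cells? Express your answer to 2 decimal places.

A = (K − N₀)/N₀ = (466100 − 38220)/38220 = 11.195.
Solve 466100/(1 + 11.195·e^(−0.3t)) = 370000: 1 + 11.195·e^(−0.3t) = 1.2597, so e^(−0.3t) = 0.0232001.
−0.3·t = ln(0.0232001) = -3.7636, so t = 3.7636/0.3 = 12.545.

12.55 days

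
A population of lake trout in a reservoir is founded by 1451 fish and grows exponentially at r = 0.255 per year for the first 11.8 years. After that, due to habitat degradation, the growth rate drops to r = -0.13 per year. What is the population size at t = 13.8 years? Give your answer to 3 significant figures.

Phase 1: N(11.8) = 1451·e^(0.255×11.8) = 1451·e^3.009 = 29407.6.
Phase 2 runs for 13.8 − 11.8 = 2 years at r = -0.13.
N(13.8) = 29407.6·e^(-0.13×2) = 29407.6·e^-0.26 = 22674.8.

22700 fish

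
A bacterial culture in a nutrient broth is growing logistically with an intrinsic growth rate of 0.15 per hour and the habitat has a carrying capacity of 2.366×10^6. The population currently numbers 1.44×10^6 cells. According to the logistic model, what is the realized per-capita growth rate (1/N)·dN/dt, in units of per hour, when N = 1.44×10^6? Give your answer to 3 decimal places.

0.059 per hour

(1/N)·dN/dt = r(1 − N/K) = 0.15 × (1 − 1.44×10^6/2.366×10^6).
= 0.15 × 0.39138 = 0.058707.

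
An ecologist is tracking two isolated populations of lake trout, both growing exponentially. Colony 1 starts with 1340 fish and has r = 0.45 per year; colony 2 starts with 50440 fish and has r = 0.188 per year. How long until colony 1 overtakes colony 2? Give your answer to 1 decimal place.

Set 1340·e^(0.45t) = 50440·e^(0.188t).
e^((0.45 − 0.188)t) = 50440/1340 → e^(0.262·t) = 37.642.
0.262·t = ln(37.642) = 3.6281, so t = 3.6281/0.262 = 13.848.

13.8 years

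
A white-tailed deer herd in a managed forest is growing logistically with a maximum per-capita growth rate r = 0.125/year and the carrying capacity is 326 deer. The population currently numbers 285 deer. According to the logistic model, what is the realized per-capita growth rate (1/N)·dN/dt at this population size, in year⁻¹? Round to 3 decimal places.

(1/N)·dN/dt = r(1 − N/K) = 0.125 × (1 − 285/326).
= 0.125 × 0.12577 = 0.015721.

0.016 per year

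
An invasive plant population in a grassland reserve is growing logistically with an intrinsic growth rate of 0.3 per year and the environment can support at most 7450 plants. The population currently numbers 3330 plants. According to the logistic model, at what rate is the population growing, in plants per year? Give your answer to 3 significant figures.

dN/dt = rN(1 − N/K) = 0.3 × 3330 × (1 − 3330/7450).
1 − 3330/7450 = 0.55302; dN/dt = 0.3 × 3330 × 0.55302 = 552.47.

552 plants per year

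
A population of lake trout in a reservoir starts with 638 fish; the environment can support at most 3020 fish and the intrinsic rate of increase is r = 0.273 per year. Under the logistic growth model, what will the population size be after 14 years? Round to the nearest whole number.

A = (K − N₀)/N₀ = (3020 − 638)/638 = 3.7335.
N(t) = K/(1 + A·e^(−rt)) = 3020/(1 + 3.7335×e^(−0.273×14)).
e^(−3.822) = 0.021884; denominator = 1 + 3.7335×0.021884 = 1.0817.
N = 3020/1.0817 = 2791.89.

2792 fish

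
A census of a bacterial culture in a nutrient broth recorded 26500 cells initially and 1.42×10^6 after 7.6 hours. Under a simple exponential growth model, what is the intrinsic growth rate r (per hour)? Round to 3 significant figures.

From N(t) = N₀·e^(rt): e^(r·7.6) = 1.42×10^6/26500 = 53.585.
r·7.6 = ln(53.585) = 3.9813, so r = 3.9813/7.6 = 0.52385.

0.524 per hour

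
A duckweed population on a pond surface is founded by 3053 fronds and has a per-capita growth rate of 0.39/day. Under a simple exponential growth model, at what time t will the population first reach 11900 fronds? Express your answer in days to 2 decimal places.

Set N₀·e^(rt) = 11900: e^(0.39·t) = 11900/3053 = 3.8978.
0.39·t = ln(3.8978) = 1.3604, so t = 1.3604/0.39 = 3.4882.

3.49 days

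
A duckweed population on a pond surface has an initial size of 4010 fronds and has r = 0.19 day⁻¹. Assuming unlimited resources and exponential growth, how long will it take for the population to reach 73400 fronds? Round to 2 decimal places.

15.30 days

Set N₀·e^(rt) = 73400: e^(0.19·t) = 73400/4010 = 18.304.
0.19·t = ln(18.304) = 2.9071, so t = 2.9071/0.19 = 15.301.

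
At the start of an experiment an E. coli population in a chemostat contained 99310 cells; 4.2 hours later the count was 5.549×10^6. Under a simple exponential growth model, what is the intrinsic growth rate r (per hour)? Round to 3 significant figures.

From N(t) = N₀·e^(rt): e^(r·4.2) = 5.549×10^6/99310 = 55.876.
r·4.2 = ln(55.876) = 4.0231, so r = 4.0231/4.2 = 0.95789.

0.958 per hour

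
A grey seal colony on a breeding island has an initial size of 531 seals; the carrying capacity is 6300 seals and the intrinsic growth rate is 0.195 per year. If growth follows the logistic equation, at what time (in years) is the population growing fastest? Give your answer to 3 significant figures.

Logistic growth is fastest at N = K/2 = 3150.
A = (K − N₀)/N₀ = 10.864. Set K/(1 + A·e^(−rt)) = K/2 → A·e^(−rt) = 1.
e^(−0.195t) = 1/10.864 = 0.0920437, so t = ln(10.864)/0.195 = 2.3855/0.195 = 12.233.

12.2 years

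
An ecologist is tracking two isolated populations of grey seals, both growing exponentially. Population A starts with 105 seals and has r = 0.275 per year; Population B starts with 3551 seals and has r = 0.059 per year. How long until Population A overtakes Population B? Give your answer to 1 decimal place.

Set 105·e^(0.275t) = 3551·e^(0.059t).
e^((0.275 − 0.059)t) = 3551/105 → e^(0.216·t) = 33.819.
0.216·t = ln(33.819) = 3.521, so t = 3.521/0.216 = 16.301.

16.3 years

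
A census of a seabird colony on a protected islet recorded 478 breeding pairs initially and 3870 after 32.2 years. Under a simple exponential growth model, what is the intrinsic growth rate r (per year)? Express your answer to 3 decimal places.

0.065 per year

From N(t) = N₀·e^(rt): e^(r·32.2) = 3870/478 = 8.0962.
r·32.2 = ln(8.0962) = 2.0914, so r = 2.0914/32.2 = 0.06495.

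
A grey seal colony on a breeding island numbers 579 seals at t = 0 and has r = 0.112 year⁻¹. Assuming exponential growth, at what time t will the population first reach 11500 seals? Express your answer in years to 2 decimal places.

26.69 years

Set N₀·e^(rt) = 11500: e^(0.112·t) = 11500/579 = 19.862.
0.112·t = ln(19.862) = 2.9888, so t = 2.9888/0.112 = 26.686.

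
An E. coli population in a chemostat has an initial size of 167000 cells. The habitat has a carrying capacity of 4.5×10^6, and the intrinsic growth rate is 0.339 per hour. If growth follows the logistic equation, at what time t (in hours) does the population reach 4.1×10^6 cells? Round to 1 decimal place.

16.5 hours

A = (K − N₀)/N₀ = (4.5×10^6 − 167000)/167000 = 25.946.
Solve 4.5×10^6/(1 + 25.946·e^(−0.339t)) = 4.1×10^6: 1 + 25.946·e^(−0.339t) = 1.0976, so e^(−0.339t) = 0.00376014.
−0.339·t = ln(0.00376014) = -5.5833, so t = 5.5833/0.339 = 16.47.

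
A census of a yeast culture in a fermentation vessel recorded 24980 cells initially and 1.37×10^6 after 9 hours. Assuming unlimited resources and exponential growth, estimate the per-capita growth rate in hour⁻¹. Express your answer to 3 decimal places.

From N(t) = N₀·e^(rt): e^(r·9) = 1.37×10^6/24980 = 54.844.
r·9 = ln(54.844) = 4.0045, so r = 4.0045/9 = 0.44494.

0.445 per hour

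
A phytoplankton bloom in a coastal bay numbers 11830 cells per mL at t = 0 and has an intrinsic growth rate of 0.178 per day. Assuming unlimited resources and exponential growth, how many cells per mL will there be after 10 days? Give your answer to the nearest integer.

N(t) = N₀·e^(rt) = 11830 × e^(0.178×10) = 11830 × e^1.78.
e^1.78 ≈ 5.9299, so N ≈ 11830 × 5.9299 = 70150.2.

70150 cells per mL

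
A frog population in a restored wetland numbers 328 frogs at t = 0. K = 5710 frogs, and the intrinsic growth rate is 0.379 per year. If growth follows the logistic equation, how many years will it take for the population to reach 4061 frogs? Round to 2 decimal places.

9.76 years

A = (K − N₀)/N₀ = (5710 − 328)/328 = 16.409.
Solve 5710/(1 + 16.409·e^(−0.379t)) = 4061: 1 + 16.409·e^(−0.379t) = 1.4061, so e^(−0.379t) = 0.0247467.
−0.379·t = ln(0.0247467) = -3.6991, so t = 3.6991/0.379 = 9.7601.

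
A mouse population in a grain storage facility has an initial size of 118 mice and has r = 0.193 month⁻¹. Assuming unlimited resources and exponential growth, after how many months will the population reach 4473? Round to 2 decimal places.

Set N₀·e^(rt) = 4473: e^(0.193·t) = 4473/118 = 37.907.
0.193·t = ln(37.907) = 3.6351, so t = 3.6351/0.193 = 18.835.

18.83 months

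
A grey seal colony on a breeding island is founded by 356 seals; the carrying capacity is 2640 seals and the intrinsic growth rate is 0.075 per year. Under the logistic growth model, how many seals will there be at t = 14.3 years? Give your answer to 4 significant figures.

826.3 seals

A = (K − N₀)/N₀ = (2640 − 356)/356 = 6.4157.
N(t) = K/(1 + A·e^(−rt)) = 2640/(1 + 6.4157×e^(−0.075×14.3)).
e^(−1.073) = 0.34215; denominator = 1 + 6.4157×0.34215 = 3.1952.
N = 2640/3.1952 = 826.251.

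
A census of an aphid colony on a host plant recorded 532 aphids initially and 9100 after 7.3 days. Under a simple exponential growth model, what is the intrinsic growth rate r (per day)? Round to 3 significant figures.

0.389 per day

From N(t) = N₀·e^(rt): e^(r·7.3) = 9100/532 = 17.105.
r·7.3 = ln(17.105) = 2.8394, so r = 2.8394/7.3 = 0.38896.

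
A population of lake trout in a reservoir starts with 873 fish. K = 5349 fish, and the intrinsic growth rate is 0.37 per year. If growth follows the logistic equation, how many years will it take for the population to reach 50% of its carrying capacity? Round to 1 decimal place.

A = (K − N₀)/N₀ = (5349 − 873)/873 = 5.1271.
Solve 5349/(1 + 5.1271·e^(−0.37t)) = 2674.5: 1 + 5.1271·e^(−0.37t) = 2, so e^(−0.37t) = 0.19504.
−0.37·t = ln(0.19504) = -1.6345, so t = 1.6345/0.37 = 4.4177.

4.4 years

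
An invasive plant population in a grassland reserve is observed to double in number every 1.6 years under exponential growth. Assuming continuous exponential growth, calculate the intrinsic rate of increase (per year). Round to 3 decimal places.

0.433 per year

r = ln(2)/t_d = 0.6931/1.6 = 0.43322.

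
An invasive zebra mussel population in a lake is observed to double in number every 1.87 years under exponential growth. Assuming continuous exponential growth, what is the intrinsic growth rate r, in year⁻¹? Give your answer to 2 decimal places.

0.37 per year

r = ln(2)/t_d = 0.6931/1.87 = 0.37067.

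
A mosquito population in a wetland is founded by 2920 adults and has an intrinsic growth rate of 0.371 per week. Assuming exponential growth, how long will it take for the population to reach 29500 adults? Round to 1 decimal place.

Set N₀·e^(rt) = 29500: e^(0.371·t) = 29500/2920 = 10.103.
0.371·t = ln(10.103) = 2.3128, so t = 2.3128/0.371 = 6.234.

6.2 weeks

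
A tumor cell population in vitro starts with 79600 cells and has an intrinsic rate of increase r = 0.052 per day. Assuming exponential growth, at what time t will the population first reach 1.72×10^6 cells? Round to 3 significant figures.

Set N₀·e^(rt) = 1.72×10^6: e^(0.052·t) = 1.72×10^6/79600 = 21.608.
0.052·t = ln(21.608) = 3.0731, so t = 3.0731/0.052 = 59.097.

59.1 days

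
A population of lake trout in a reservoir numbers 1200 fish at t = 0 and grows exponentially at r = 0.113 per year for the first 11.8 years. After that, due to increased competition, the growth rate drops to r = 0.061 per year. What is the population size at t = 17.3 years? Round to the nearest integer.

Phase 1: N(11.8) = 1200·e^(0.113×11.8) = 1200·e^1.333 = 4552.7.
Phase 2 runs for 17.3 − 11.8 = 5.5 years at r = 0.061.
N(17.3) = 4552.7·e^(0.061×5.5) = 4552.7·e^0.3355 = 6367.59.

6368 fish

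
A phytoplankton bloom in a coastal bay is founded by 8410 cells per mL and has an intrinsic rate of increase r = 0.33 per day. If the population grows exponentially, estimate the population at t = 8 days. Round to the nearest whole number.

117851 cells per mL

N(t) = N₀·e^(rt) = 8410 × e^(0.33×8) = 8410 × e^2.64.
e^2.64 ≈ 14.013, so N ≈ 8410 × 14.013 = 117851.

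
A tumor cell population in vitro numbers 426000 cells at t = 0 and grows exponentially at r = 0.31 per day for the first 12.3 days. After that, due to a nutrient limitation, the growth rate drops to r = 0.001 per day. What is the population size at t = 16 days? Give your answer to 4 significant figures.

Phase 1: N(12.3) = 426000·e^(0.31×12.3) = 426000·e^3.813 = 1.929188×10^7.
Phase 2 runs for 16 − 12.3 = 3.7 days at r = 0.001.
N(16) = 1.929188×10^7·e^(0.001×3.7) = 1.929188×10^7·e^0.0037 = 1.936339×10^7.

19360000 cells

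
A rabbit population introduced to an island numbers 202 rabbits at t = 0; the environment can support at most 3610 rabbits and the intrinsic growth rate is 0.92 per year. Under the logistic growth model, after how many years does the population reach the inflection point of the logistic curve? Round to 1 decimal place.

Logistic growth is fastest at N = K/2 = 1805.
A = (K − N₀)/N₀ = 16.871. Set K/(1 + A·e^(−rt)) = K/2 → A·e^(−rt) = 1.
e^(−0.92t) = 1/16.871 = 0.0592723, so t = ln(16.871)/0.92 = 2.8256/0.92 = 3.0713.

3.1 years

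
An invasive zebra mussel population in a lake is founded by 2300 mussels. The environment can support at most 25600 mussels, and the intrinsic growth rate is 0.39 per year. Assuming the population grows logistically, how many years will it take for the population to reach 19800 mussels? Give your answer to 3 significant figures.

A = (K − N₀)/N₀ = (25600 − 2300)/2300 = 10.13.
Solve 25600/(1 + 10.13·e^(−0.39t)) = 19800: 1 + 10.13·e^(−0.39t) = 1.2929, so e^(−0.39t) = 0.0289158.
−0.39·t = ln(0.0289158) = -3.5434, so t = 3.5434/0.39 = 9.0856.

9.09 years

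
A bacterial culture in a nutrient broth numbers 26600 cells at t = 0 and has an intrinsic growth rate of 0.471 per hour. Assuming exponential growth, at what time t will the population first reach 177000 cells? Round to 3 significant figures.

Set N₀·e^(rt) = 177000: e^(0.471·t) = 177000/26600 = 6.6541.
0.471·t = ln(6.6541) = 1.8952, so t = 1.8952/0.471 = 4.0239.

4.02 hours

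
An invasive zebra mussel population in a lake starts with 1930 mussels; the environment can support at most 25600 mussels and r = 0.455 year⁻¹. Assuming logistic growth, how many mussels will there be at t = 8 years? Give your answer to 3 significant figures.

19400 mussels

A = (K − N₀)/N₀ = (25600 − 1930)/1930 = 12.264.
N(t) = K/(1 + A·e^(−rt)) = 25600/(1 + 12.264×e^(−0.455×8)).
e^(−3.64) = 0.026252; denominator = 1 + 12.264×0.026252 = 1.322.
N = 25600/1.322 = 19365.1.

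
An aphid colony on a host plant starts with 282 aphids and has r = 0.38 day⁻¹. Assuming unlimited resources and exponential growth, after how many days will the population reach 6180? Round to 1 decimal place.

Set N₀·e^(rt) = 6180: e^(0.38·t) = 6180/282 = 21.915.
0.38·t = ln(21.915) = 3.0872, so t = 3.0872/0.38 = 8.1241.

8.1 days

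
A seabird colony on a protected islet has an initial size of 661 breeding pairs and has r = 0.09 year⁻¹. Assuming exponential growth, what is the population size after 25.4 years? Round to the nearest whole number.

N(t) = N₀·e^(rt) = 661 × e^(0.09×25.4) = 661 × e^2.286.
e^2.286 ≈ 9.8355, so N ≈ 661 × 9.8355 = 6501.28.

6501 breeding pairs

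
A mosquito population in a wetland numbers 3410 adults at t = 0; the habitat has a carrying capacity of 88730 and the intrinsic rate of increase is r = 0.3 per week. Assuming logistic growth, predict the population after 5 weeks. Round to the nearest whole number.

A = (K − N₀)/N₀ = (88730 − 3410)/3410 = 25.021.
N(t) = K/(1 + A·e^(−rt)) = 88730/(1 + 25.021×e^(−0.3×5)).
e^(−1.5) = 0.22313; denominator = 1 + 25.021×0.22313 = 6.5828.
N = 88730/6.5828 = 13479.

13479 adults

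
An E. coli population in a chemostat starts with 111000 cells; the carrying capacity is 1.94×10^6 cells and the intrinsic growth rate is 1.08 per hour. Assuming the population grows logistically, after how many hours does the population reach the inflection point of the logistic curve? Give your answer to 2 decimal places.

2.59 hours

Logistic growth is fastest at N = K/2 = 970000.
A = (K − N₀)/N₀ = 16.477. Set K/(1 + A·e^(−rt)) = K/2 → A·e^(−rt) = 1.
e^(−1.08t) = 1/16.477 = 0.0606889, so t = ln(16.477)/1.08 = 2.802/1.08 = 2.5944.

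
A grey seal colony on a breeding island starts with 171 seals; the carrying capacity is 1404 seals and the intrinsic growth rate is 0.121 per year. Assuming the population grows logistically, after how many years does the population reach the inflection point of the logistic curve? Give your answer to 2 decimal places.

16.33 years

Logistic growth is fastest at N = K/2 = 702.
A = (K − N₀)/N₀ = 7.2105. Set K/(1 + A·e^(−rt)) = K/2 → A·e^(−rt) = 1.
e^(−0.121t) = 1/7.2105 = 0.138686, so t = ln(7.2105)/0.121 = 1.9755/0.121 = 16.327.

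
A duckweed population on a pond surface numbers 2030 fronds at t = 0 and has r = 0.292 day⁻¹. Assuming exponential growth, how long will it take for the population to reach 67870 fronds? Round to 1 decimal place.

Set N₀·e^(rt) = 67870: e^(0.292·t) = 67870/2030 = 33.433.
0.292·t = ln(33.433) = 3.5096, so t = 3.5096/0.292 = 12.019.

12.0 days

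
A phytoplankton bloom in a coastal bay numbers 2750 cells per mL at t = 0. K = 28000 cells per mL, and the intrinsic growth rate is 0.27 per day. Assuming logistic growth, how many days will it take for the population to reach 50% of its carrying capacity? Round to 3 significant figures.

8.21 days

A = (K − N₀)/N₀ = (28000 − 2750)/2750 = 9.1818.
Solve 28000/(1 + 9.1818·e^(−0.27t)) = 14000: 1 + 9.1818·e^(−0.27t) = 2, so e^(−0.27t) = 0.108911.
−0.27·t = ln(0.108911) = -2.2172, so t = 2.2172/0.27 = 8.2119.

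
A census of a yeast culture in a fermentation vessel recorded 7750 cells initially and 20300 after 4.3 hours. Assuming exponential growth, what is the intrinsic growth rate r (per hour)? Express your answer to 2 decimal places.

From N(t) = N₀·e^(rt): e^(r·4.3) = 20300/7750 = 2.6194.
r·4.3 = ln(2.6194) = 0.96293, so r = 0.96293/4.3 = 0.22394.

0.22 per hour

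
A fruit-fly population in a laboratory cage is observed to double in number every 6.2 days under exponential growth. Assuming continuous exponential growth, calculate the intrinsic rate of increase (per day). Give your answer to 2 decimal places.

0.11 per day

r = ln(2)/t_d = 0.6931/6.2 = 0.1118.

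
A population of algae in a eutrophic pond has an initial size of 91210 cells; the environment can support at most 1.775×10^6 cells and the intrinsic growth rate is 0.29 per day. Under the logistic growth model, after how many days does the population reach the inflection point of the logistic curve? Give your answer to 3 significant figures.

Logistic growth is fastest at N = K/2 = 887500.
A = (K − N₀)/N₀ = 18.461. Set K/(1 + A·e^(−rt)) = K/2 → A·e^(−rt) = 1.
e^(−0.29t) = 1/18.461 = 0.0541695, so t = ln(18.461)/0.29 = 2.9156/0.29 = 10.054.

10.1 days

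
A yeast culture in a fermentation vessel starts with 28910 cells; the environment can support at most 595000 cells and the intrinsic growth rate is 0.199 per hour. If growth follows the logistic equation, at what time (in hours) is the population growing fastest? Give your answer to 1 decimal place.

14.9 hours

Logistic growth is fastest at N = K/2 = 297500.
A = (K − N₀)/N₀ = 19.581. Set K/(1 + A·e^(−rt)) = K/2 → A·e^(−rt) = 1.
e^(−0.199t) = 1/19.581 = 0.0510696, so t = ln(19.581)/0.199 = 2.9746/0.199 = 14.948.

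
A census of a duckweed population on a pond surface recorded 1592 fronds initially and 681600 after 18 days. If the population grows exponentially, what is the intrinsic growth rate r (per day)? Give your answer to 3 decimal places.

0.337 per day

From N(t) = N₀·e^(rt): e^(r·18) = 681600/1592 = 428.14.
r·18 = ln(428.14) = 6.0595, so r = 6.0595/18 = 0.33664.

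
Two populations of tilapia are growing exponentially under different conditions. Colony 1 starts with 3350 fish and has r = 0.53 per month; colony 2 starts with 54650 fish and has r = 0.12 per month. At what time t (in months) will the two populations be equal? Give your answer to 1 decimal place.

6.8 months

Set 3350·e^(0.53t) = 54650·e^(0.12t).
e^((0.53 − 0.12)t) = 54650/3350 → e^(0.41·t) = 16.313.
0.41·t = ln(16.313) = 2.792, so t = 2.792/0.41 = 6.8097.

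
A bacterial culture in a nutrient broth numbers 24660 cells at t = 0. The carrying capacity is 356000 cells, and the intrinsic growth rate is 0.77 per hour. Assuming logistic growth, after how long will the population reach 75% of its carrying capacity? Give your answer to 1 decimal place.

A = (K − N₀)/N₀ = (356000 − 24660)/24660 = 13.436.
Solve 356000/(1 + 13.436·e^(−0.77t)) = 267000: 1 + 13.436·e^(−0.77t) = 1.3333, so e^(−0.77t) = 0.0248084.
−0.77·t = ln(0.0248084) = -3.6966, so t = 3.6966/0.77 = 4.8007.

4.8 hours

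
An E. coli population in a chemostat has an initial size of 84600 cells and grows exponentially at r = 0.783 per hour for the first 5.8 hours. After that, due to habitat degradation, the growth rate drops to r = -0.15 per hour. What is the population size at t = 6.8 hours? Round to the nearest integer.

6831737 cells

Phase 1: N(5.8) = 84600·e^(0.783×5.8) = 84600·e^4.541 = 7.937346×10^6.
Phase 2 runs for 6.8 − 5.8 = 1 hours at r = -0.15.
N(6.8) = 7.937346×10^6·e^(-0.15×1) = 7.937346×10^6·e^-0.15 = 6.831737×10^6.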